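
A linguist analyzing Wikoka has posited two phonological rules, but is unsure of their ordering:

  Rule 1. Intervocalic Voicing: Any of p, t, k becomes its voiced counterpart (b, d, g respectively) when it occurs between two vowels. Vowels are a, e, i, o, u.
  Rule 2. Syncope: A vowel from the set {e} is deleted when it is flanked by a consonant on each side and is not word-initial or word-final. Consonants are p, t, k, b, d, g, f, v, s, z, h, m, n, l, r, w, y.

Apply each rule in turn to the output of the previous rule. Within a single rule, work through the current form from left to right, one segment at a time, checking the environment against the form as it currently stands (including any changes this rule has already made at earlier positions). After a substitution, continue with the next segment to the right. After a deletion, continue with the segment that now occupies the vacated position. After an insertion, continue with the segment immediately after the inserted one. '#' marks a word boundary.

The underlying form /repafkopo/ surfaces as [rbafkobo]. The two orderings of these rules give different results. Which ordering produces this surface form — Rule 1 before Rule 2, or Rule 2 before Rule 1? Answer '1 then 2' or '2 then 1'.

Order 1 then 2:
  1 Intervocalic Voicing: [repafkopo] → [rebafkobo]
  2 Syncope: [rebafkobo] → [rbafkobo]
  result: [rbafkobo]
Order 2 then 1:
  2 Syncope: [repafkopo] → [rpafkopo]
  1 Intervocalic Voicing: [rpafkopo] → [rpafkobo]
  result: [rpafkobo]

1 then 2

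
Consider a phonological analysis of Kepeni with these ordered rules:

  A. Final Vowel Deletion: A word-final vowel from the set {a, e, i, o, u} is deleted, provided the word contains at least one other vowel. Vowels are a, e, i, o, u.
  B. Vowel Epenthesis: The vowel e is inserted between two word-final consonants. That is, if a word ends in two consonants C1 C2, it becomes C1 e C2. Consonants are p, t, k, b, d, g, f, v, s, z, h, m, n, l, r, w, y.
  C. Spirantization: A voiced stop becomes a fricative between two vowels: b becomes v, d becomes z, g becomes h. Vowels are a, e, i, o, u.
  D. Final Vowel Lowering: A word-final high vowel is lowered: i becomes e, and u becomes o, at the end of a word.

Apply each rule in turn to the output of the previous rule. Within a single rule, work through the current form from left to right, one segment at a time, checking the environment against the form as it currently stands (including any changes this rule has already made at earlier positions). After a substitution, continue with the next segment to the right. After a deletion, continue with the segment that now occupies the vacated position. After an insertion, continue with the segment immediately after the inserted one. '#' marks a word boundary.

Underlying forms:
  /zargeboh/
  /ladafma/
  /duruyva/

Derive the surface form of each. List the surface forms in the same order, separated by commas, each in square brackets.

[zargevoh], [lazafem], [duruyev]

/zargeboh/:
  A Final Vowel Deletion: no change — [zargeboh]
  B Vowel Epenthesis: no change — [zargeboh]
  C Spirantization: [zargeboh] → [zargevoh]
  D Final Vowel Lowering: no change — [zargevoh]
/ladafma/:
  A Final Vowel Deletion: [ladafma] → [ladafm]
  B Vowel Epenthesis: [ladafm] → [ladafem]
  C Spirantization: [ladafem] → [lazafem]
  D Final Vowel Lowering: no change — [lazafem]
/duruyva/:
  A Final Vowel Deletion: [duruyva] → [duruyv]
  B Vowel Epenthesis: [duruyv] → [duruyev]
  C Spirantization: no change — [duruyev]
  D Final Vowel Lowering: no change — [duruyev]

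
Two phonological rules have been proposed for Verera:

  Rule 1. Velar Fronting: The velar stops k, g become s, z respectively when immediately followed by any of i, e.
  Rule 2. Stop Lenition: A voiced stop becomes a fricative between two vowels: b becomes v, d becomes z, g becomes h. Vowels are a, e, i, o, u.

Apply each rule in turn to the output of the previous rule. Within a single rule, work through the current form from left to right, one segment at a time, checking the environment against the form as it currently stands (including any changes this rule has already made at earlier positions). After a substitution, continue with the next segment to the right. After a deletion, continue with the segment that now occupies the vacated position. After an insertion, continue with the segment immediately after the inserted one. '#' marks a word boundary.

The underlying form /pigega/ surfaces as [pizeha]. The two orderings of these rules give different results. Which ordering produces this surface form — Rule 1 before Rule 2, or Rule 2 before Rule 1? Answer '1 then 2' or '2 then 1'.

1 then 2

Order 1 then 2:
  1 Velar Fronting: [pigega] → [pizega]
  2 Stop Lenition: [pizega] → [pizeha]
  result: [pizeha]
Order 2 then 1:
  2 Stop Lenition: [pigega] → [piheha]
  1 Velar Fronting: no change — [piheha]
  result: [piheha]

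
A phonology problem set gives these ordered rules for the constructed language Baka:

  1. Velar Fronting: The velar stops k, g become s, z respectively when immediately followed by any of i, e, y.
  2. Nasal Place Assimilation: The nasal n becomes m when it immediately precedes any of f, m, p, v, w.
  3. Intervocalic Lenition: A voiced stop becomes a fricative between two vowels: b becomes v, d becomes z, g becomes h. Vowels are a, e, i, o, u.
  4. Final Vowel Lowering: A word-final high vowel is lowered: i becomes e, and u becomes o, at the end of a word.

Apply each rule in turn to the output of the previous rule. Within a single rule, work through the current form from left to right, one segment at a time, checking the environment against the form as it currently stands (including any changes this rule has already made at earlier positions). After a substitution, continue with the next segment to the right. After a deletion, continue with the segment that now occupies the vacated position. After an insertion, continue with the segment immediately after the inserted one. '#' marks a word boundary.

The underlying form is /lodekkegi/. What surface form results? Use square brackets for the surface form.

[lozekseze]

1 Velar Fronting: [lodekkegi] → [lodeksezi]
2 Nasal Place Assimilation: no change — [lodeksezi]
3 Intervocalic Lenition: [lodeksezi] → [lozeksezi]
4 Final Vowel Lowering: [lozeksezi] → [lozekseze]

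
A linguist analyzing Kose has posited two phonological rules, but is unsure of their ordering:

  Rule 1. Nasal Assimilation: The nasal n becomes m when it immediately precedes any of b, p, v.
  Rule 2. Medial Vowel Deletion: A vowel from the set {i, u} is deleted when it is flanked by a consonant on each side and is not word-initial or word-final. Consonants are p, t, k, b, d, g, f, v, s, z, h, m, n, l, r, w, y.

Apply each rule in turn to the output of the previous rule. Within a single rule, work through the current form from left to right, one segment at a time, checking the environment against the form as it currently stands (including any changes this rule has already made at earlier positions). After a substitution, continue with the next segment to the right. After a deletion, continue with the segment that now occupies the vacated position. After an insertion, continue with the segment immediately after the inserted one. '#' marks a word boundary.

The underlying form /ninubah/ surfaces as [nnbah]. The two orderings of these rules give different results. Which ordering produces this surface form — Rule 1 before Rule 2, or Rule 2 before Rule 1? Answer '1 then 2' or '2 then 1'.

1 then 2

Order 1 then 2:
  1 Nasal Assimilation: no change — [ninubah]
  2 Medial Vowel Deletion: [ninubah] → [nnbah]
  result: [nnbah]
Order 2 then 1:
  2 Medial Vowel Deletion: [ninubah] → [nnbah]
  1 Nasal Assimilation: [nnbah] → [nmbah]
  result: [nmbah]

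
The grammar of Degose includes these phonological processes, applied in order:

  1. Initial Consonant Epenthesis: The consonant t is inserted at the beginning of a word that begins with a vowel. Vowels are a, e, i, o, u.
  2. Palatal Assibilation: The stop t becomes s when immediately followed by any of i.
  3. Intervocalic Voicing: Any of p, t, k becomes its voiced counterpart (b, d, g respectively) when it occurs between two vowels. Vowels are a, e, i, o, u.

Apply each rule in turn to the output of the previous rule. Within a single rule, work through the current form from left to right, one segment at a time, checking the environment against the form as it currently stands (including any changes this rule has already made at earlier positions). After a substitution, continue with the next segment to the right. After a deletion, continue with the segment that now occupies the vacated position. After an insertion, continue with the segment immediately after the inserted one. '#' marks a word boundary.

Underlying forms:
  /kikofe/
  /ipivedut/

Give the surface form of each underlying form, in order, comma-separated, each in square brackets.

[kigofe], [sibivedut]

/kikofe/:
  1 Initial Consonant Epenthesis: no change — [kikofe]
  2 Palatal Assibilation: no change — [kikofe]
  3 Intervocalic Voicing: [kikofe] → [kigofe]
/ipivedut/:
  1 Initial Consonant Epenthesis: [ipivedut] → [tipivedut]
  2 Palatal Assibilation: [tipivedut] → [sipivedut]
  3 Intervocalic Voicing: [sipivedut] → [sibivedut]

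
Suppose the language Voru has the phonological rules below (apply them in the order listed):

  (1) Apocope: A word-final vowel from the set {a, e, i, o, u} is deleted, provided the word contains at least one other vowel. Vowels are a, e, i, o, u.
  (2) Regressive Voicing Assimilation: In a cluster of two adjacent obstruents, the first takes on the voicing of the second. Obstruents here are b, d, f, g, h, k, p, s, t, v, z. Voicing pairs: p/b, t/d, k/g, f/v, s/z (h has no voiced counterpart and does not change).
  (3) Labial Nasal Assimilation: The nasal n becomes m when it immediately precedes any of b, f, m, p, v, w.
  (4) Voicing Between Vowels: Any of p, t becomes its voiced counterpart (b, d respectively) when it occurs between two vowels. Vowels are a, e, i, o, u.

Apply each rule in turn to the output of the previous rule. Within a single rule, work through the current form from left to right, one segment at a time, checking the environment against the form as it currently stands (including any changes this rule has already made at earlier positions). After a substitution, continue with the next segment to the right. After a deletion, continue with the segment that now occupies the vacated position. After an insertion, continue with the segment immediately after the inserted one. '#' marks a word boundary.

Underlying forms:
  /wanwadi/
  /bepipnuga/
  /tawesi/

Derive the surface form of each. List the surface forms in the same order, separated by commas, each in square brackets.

[wamwad], [bebipnug], [tawes]

/wanwadi/:
  (1) Apocope: [wanwadi] → [wanwad]
  (2) Regressive Voicing Assimilation: no change — [wanwad]
  (3) Labial Nasal Assimilation: [wanwad] → [wamwad]
  (4) Voicing Between Vowels: no change — [wamwad]
/bepipnuga/:
  (1) Apocope: [bepipnuga] → [bepipnug]
  (2) Regressive Voicing Assimilation: no change — [bepipnug]
  (3) Labial Nasal Assimilation: no change — [bepipnug]
  (4) Voicing Between Vowels: [bepipnug] → [bebipnug]
/tawesi/:
  (1) Apocope: [tawesi] → [tawes]
  (2) Regressive Voicing Assimilation: no change — [tawes]
  (3) Labial Nasal Assimilation: no change — [tawes]
  (4) Voicing Between Vowels: no change — [tawes]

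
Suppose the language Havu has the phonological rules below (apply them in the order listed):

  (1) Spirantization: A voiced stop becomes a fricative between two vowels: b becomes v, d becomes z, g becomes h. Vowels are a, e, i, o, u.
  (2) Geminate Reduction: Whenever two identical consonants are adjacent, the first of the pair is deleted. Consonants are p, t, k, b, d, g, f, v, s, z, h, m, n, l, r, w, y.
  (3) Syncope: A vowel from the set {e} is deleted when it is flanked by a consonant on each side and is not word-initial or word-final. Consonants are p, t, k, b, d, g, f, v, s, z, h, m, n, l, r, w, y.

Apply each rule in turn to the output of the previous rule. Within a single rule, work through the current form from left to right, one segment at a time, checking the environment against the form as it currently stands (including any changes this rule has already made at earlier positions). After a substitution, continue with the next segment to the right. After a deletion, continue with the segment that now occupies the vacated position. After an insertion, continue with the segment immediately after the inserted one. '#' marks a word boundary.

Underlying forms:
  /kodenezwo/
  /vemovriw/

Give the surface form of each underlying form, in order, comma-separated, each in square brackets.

[koznzwo], [vmovriw]

/kodenezwo/:
  (1) Spirantization: [kodenezwo] → [kozenezwo]
  (2) Geminate Reduction: no change — [kozenezwo]
  (3) Syncope: [kozenezwo] → [koznzwo]
/vemovriw/:
  (1) Spirantization: no change — [vemovriw]
  (2) Geminate Reduction: no change — [vemovriw]
  (3) Syncope: [vemovriw] → [vmovriw]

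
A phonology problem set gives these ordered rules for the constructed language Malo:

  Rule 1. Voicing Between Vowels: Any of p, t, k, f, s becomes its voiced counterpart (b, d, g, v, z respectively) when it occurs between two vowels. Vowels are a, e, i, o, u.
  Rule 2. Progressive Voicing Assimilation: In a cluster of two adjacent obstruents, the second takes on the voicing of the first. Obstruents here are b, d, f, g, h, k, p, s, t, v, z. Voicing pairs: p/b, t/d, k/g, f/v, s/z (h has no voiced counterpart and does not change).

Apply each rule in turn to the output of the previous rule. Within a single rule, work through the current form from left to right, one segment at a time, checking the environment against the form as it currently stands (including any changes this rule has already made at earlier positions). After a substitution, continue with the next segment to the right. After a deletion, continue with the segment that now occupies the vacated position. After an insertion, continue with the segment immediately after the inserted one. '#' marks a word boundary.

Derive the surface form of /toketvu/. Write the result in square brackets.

[togetfu]

Rule 1 Voicing Between Vowels: [toketvu] → [togetvu]
Rule 2 Progressive Voicing Assimilation: [togetvu] → [togetfu]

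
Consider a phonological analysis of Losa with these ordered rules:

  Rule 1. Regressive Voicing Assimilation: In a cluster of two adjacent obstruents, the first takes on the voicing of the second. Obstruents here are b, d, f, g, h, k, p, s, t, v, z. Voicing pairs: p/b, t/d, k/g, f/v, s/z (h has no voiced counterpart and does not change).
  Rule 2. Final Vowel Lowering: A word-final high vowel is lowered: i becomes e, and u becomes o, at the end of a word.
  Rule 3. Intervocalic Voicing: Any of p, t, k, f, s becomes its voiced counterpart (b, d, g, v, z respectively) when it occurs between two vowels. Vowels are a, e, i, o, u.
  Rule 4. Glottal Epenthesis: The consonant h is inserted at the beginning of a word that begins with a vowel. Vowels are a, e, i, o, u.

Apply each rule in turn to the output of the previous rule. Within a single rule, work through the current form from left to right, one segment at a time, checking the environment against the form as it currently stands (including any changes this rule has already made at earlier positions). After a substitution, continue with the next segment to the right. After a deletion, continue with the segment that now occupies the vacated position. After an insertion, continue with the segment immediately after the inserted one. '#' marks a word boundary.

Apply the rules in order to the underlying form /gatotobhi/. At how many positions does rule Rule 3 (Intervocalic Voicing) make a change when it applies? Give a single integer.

2

Rule 1 Regressive Voicing Assimilation: [gatotobhi] → [gatotophi]
Rule 2 Final Vowel Lowering: [gatotophi] → [gatotophe]
Rule 3 Intervocalic Voicing: [gatotophe] → [gadodophe]
Rule 4 Glottal Epenthesis: no change — [gadodophe]
Rule Rule 3 changed 2 position(s).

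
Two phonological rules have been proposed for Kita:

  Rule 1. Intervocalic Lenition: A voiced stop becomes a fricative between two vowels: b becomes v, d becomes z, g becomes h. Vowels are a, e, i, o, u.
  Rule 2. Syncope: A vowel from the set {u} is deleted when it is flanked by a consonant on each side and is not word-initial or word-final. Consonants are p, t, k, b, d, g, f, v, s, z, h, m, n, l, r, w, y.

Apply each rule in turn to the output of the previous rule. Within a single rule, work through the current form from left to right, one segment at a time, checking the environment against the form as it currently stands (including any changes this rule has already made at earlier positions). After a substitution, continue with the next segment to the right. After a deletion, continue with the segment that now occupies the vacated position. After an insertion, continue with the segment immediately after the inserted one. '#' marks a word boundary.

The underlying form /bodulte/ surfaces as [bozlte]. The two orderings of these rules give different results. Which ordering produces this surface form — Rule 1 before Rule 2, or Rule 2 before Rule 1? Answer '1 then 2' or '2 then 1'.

Order 1 then 2:
  1 Intervocalic Lenition: [bodulte] → [bozulte]
  2 Syncope: [bozulte] → [bozlte]
  result: [bozlte]
Order 2 then 1:
  2 Syncope: [bodulte] → [bodlte]
  1 Intervocalic Lenition: no change — [bodlte]
  result: [bodlte]

1 then 2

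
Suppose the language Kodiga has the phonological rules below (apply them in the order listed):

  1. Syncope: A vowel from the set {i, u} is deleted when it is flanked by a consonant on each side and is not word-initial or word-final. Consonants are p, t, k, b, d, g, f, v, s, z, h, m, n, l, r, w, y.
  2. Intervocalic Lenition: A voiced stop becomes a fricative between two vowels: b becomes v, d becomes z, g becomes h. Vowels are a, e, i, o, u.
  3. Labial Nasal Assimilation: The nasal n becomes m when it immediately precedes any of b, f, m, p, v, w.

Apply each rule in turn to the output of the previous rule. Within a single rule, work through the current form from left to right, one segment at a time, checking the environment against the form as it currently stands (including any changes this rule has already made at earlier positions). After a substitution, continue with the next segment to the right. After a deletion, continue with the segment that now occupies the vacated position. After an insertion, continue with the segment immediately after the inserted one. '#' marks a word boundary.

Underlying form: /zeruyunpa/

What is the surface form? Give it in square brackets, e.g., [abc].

[zerympa]

1 Syncope: [zeruyunpa] → [zerynpa]
2 Intervocalic Lenition: no change — [zerynpa]
3 Labial Nasal Assimilation: [zerynpa] → [zerympa]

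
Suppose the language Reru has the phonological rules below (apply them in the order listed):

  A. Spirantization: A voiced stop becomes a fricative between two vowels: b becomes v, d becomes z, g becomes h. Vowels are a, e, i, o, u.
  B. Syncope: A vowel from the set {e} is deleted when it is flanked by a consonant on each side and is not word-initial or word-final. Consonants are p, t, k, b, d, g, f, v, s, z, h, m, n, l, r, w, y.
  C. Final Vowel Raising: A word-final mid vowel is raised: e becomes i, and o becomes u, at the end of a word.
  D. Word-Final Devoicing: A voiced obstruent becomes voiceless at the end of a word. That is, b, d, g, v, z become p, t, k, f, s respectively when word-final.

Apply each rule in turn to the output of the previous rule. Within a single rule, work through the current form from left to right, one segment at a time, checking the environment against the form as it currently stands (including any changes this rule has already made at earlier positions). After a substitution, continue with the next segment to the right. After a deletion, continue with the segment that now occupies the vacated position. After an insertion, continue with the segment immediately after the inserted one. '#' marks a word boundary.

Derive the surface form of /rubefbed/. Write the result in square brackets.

A Spirantization: [rubefbed] → [ruvefbed]
B Syncope: [ruvefbed] → [ruvfbd]
C Final Vowel Raising: no change — [ruvfbd]
D Word-Final Devoicing: [ruvfbd] → [ruvfbt]

[ruvfbt]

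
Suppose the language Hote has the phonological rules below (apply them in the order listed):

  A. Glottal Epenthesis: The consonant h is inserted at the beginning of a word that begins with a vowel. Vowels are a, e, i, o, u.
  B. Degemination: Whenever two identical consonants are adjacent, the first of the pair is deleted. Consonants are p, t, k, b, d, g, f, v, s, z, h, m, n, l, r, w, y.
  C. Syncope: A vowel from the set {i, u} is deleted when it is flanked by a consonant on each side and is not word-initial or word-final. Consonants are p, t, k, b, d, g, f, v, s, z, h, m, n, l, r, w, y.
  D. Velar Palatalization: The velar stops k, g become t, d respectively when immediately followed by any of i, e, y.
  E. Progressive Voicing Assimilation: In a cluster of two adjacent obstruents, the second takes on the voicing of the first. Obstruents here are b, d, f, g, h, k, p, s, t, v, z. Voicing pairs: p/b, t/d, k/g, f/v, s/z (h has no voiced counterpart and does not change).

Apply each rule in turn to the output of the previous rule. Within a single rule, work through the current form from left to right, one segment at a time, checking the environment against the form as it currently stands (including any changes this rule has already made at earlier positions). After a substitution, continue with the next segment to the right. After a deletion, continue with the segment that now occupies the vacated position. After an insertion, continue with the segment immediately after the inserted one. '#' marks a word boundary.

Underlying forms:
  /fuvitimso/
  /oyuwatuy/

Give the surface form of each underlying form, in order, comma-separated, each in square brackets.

[fftmso], [hoywaty]

/fuvitimso/:
  A Glottal Epenthesis: no change — [fuvitimso]
  B Degemination: no change — [fuvitimso]
  C Syncope: [fuvitimso] → [fvtmso]
  D Velar Palatalization: no change — [fvtmso]
  E Progressive Voicing Assimilation: [fvtmso] → [fftmso]
/oyuwatuy/:
  A Glottal Epenthesis: [oyuwatuy] → [hoyuwatuy]
  B Degemination: no change — [hoyuwatuy]
  C Syncope: [hoyuwatuy] → [hoywaty]
  D Velar Palatalization: no change — [hoywaty]
  E Progressive Voicing Assimilation: no change — [hoywaty]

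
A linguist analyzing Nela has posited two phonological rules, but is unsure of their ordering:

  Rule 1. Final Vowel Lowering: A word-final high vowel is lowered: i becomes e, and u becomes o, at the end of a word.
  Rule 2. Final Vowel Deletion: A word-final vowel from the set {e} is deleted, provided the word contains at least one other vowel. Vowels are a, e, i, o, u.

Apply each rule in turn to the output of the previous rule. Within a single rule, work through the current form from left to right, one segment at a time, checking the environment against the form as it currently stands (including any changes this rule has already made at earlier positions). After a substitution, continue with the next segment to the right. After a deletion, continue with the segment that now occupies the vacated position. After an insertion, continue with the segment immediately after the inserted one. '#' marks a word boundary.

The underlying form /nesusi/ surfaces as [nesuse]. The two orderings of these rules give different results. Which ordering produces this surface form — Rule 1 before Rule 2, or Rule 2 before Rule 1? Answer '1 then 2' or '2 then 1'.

2 then 1

Order 1 then 2:
  1 Final Vowel Lowering: [nesusi] → [nesuse]
  2 Final Vowel Deletion: [nesuse] → [nesus]
  result: [nesus]
Order 2 then 1:
  2 Final Vowel Deletion: no change — [nesusi]
  1 Final Vowel Lowering: [nesusi] → [nesuse]
  result: [nesuse]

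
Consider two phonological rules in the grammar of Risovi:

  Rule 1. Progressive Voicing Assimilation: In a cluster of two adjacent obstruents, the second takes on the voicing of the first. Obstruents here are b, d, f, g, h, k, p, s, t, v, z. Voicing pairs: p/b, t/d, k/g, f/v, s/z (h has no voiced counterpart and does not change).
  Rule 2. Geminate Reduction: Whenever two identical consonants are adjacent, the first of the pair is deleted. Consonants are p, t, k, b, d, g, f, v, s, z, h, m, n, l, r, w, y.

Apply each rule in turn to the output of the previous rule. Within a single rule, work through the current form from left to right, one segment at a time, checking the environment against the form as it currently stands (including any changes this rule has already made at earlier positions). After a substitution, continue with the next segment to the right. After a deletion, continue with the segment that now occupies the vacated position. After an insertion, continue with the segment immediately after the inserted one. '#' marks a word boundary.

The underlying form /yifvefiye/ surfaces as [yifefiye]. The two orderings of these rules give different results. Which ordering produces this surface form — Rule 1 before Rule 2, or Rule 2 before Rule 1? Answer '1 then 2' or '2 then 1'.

1 then 2

Order 1 then 2:
  1 Progressive Voicing Assimilation: [yifvefiye] → [yiffefiye]
  2 Geminate Reduction: [yiffefiye] → [yifefiye]
  result: [yifefiye]
Order 2 then 1:
  2 Geminate Reduction: no change — [yifvefiye]
  1 Progressive Voicing Assimilation: [yifvefiye] → [yiffefiye]
  result: [yiffefiye]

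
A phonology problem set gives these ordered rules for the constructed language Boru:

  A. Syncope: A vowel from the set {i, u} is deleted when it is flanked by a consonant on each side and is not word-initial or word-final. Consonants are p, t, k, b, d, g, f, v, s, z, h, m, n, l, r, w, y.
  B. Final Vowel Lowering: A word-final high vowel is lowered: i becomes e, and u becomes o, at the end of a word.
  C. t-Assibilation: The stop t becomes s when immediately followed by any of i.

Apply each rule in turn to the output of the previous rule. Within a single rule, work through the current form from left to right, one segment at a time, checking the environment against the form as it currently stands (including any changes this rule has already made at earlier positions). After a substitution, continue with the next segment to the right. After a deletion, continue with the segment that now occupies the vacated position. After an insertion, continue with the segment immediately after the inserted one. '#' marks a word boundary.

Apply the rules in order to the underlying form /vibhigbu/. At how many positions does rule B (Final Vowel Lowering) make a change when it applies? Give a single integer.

1

A Syncope: [vibhigbu] → [vbhgbu]
B Final Vowel Lowering: [vbhgbu] → [vbhgbo]
C t-Assibilation: no change — [vbhgbo]
Rule B changed 1 position(s).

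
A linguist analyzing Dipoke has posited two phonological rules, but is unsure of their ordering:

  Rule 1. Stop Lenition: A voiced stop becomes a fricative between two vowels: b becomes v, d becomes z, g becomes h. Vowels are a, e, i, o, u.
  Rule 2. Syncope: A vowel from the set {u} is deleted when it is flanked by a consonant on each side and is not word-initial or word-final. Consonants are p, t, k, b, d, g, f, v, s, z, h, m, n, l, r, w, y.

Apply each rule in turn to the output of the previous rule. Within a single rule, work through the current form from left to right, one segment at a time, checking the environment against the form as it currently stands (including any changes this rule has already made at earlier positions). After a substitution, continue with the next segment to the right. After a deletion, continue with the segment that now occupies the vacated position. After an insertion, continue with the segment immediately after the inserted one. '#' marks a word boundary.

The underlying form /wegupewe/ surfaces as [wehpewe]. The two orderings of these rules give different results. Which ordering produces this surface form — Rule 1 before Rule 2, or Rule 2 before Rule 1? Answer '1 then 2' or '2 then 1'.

Order 1 then 2:
  1 Stop Lenition: [wegupewe] → [wehupewe]
  2 Syncope: [wehupewe] → [wehpewe]
  result: [wehpewe]
Order 2 then 1:
  2 Syncope: [wegupewe] → [wegpewe]
  1 Stop Lenition: no change — [wegpewe]
  result: [wegpewe]

1 then 2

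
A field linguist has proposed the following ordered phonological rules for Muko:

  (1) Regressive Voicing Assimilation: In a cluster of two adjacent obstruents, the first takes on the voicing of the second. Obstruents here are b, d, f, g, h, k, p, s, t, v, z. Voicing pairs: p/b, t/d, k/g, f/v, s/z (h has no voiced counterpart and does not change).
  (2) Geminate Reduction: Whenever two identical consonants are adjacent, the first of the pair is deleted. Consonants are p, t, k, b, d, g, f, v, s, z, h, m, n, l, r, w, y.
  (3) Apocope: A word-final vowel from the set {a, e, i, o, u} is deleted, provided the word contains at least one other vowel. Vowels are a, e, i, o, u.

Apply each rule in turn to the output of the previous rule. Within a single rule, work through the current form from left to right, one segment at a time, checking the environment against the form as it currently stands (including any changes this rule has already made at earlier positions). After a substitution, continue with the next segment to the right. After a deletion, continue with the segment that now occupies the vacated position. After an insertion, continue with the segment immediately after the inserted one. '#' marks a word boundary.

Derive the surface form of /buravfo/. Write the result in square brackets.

(1) Regressive Voicing Assimilation: [buravfo] → [buraffo]
(2) Geminate Reduction: [buraffo] → [burafo]
(3) Apocope: [burafo] → [buraf]

[buraf]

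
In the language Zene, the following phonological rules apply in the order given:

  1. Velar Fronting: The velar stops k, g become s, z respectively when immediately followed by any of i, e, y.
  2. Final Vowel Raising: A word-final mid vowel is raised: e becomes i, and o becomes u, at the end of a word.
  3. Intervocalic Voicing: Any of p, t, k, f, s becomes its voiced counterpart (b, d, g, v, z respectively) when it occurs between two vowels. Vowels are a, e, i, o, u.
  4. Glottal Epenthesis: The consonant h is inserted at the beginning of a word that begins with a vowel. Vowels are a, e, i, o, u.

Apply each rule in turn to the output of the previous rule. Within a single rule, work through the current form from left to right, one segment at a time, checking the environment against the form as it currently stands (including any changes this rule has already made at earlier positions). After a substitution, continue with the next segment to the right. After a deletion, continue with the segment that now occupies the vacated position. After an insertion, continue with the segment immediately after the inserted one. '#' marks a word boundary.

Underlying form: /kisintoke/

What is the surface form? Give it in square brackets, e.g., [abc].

1 Velar Fronting: [kisintoke] → [sisintose]
2 Final Vowel Raising: [sisintose] → [sisintosi]
3 Intervocalic Voicing: [sisintosi] → [sizintozi]
4 Glottal Epenthesis: no change — [sizintozi]

[sizintozi]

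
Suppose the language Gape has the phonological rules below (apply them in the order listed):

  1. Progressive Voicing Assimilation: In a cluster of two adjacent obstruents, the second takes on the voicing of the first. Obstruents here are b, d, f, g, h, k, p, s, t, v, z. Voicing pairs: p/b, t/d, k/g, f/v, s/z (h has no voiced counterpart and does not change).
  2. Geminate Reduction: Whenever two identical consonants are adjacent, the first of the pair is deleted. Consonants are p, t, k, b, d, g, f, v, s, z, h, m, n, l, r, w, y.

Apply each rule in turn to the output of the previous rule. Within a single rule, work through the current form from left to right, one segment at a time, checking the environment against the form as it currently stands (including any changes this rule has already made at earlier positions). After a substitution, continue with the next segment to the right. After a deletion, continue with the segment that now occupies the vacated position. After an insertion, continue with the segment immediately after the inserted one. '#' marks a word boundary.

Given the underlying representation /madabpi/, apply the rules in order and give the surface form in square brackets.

[madabi]

1 Progressive Voicing Assimilation: [madabpi] → [madabbi]
2 Geminate Reduction: [madabbi] → [madabi]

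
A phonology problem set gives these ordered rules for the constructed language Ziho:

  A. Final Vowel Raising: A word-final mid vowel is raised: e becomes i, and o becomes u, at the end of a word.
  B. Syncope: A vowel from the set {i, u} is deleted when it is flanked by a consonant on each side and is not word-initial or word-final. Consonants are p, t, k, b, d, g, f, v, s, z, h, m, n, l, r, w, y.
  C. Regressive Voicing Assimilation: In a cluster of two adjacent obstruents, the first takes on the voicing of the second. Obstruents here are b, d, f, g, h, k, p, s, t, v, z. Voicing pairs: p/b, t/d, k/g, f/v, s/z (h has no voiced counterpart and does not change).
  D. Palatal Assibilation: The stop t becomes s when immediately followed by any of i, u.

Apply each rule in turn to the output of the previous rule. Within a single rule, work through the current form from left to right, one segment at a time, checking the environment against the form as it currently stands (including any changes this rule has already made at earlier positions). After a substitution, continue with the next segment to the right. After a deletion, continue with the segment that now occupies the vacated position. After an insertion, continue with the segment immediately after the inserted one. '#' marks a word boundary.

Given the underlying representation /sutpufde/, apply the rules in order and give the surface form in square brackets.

[stpvdi]

A Final Vowel Raising: [sutpufde] → [sutpufdi]
B Syncope: [sutpufdi] → [stpfdi]
C Regressive Voicing Assimilation: [stpfdi] → [stpvdi]
D Palatal Assibilation: no change — [stpvdi]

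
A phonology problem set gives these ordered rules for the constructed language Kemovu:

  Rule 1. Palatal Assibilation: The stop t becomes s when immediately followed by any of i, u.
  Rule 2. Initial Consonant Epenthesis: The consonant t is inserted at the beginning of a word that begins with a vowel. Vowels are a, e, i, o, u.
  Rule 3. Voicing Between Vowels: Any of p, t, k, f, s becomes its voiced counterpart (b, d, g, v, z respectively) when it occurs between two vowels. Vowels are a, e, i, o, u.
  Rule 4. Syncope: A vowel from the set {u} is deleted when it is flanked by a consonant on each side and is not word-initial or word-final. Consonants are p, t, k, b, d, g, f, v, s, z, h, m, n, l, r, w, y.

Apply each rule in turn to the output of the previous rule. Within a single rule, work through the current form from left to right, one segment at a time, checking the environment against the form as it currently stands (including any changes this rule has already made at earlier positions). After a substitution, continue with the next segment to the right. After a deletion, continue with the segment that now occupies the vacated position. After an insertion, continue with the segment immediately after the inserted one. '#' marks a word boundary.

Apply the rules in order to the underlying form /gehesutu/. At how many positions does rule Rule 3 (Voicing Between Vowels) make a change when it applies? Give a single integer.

2

Rule 1 Palatal Assibilation: [gehesutu] → [gehesusu]
Rule 2 Initial Consonant Epenthesis: no change — [gehesusu]
Rule 3 Voicing Between Vowels: [gehesusu] → [gehezuzu]
Rule 4 Syncope: [gehezuzu] → [gehezzu]
Rule Rule 3 changed 2 position(s).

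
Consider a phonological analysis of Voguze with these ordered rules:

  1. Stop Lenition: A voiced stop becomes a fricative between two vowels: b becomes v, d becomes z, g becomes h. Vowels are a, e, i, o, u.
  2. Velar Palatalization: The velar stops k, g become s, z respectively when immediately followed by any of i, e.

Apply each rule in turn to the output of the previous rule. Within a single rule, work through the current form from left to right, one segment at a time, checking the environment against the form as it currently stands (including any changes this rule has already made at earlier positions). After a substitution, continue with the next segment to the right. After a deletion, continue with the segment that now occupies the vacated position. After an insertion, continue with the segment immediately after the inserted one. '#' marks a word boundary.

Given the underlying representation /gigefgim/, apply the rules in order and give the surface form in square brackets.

1 Stop Lenition: [gigefgim] → [gihefgim]
2 Velar Palatalization: [gihefgim] → [zihefzim]

[zihefzim]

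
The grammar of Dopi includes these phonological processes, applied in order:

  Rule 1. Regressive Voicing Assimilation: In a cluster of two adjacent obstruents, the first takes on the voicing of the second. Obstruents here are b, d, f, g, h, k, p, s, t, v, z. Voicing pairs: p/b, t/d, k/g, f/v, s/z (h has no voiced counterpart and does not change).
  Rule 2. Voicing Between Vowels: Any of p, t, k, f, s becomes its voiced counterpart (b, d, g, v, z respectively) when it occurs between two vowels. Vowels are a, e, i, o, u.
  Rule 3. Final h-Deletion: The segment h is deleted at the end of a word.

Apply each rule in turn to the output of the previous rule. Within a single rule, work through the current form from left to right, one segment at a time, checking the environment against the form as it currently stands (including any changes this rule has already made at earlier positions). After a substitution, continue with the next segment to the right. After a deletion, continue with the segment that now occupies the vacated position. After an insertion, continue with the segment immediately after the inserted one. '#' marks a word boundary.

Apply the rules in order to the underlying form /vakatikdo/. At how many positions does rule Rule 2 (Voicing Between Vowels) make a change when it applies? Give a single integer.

2

Rule 1 Regressive Voicing Assimilation: [vakatikdo] → [vakatigdo]
Rule 2 Voicing Between Vowels: [vakatigdo] → [vagadigdo]
Rule 3 Final h-Deletion: no change — [vagadigdo]
Rule Rule 2 changed 2 position(s).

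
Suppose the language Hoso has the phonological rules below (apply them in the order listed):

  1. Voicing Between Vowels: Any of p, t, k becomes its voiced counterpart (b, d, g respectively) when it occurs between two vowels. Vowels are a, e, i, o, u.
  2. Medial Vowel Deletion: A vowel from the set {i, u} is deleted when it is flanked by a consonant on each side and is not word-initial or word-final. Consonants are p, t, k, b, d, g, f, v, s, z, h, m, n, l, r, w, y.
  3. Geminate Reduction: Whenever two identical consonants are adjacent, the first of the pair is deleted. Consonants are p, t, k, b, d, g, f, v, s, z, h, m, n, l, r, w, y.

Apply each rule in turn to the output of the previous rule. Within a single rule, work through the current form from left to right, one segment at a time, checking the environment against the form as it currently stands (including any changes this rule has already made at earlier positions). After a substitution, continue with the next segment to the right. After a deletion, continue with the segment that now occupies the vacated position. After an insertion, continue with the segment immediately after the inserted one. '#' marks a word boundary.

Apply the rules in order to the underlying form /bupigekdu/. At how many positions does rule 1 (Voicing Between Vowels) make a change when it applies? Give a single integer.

1 Voicing Between Vowels: [bupigekdu] → [bubigekdu]
2 Medial Vowel Deletion: [bubigekdu] → [bbgekdu]
3 Geminate Reduction: [bbgekdu] → [bgekdu]
Rule 1 changed 1 position(s).

1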